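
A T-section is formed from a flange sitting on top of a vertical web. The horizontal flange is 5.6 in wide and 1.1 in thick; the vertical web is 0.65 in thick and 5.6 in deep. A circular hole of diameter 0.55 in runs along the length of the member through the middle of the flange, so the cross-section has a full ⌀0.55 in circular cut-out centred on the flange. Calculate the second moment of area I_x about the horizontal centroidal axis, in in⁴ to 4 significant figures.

Break the section into simple shapes (no overlaps), measuring from the bottom-left corner of the bounding box.
Flange: 5.6 × 1.1, A = 6.16 in², y = 6.15 in, Ī = 0.621133 in⁴.
Web: 0.65 × 5.6, A = 3.64 in², y = 2.8 in, Ī = 9.51253 in⁴.
Hole (subtracted): ⌀0.55, A = 0.237583 in², y = 6.15 in, Ī = 0.0044918 in⁴.
Centroid: ȳ = ΣA·y / ΣA = 4.8748 in.
Transfer each piece to the horizontal centroidal axis using Ī + A·d² with d = y − 4.8748:
  flange: d = 1.2752 in → contributes +10.6381 in⁴
  web: d = -2.0748 in → contributes +25.182 in⁴
  hole: d = 1.2752 in → contributes −0.390834 in⁴
Total I = 35.4293 in⁴.

I_x ≈ 35.43 in⁴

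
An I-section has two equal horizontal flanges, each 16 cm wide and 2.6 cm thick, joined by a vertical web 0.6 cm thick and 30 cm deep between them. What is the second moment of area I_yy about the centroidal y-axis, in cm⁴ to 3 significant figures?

I_yy ≈ 1780 cm⁴

Decompose the section into non-overlapping parts with the origin at the bottom-left of its bounding rectangle.
Bottom flange: 16 × 2.6, A = 41.6 cm², x = 8 cm, Ī = 887.47 cm⁴.
Web: 0.6 × 30, A = 18 cm², x = 8 cm, Ī = 0.54 cm⁴.
Top flange: 16 × 2.6, A = 41.6 cm², x = 8 cm, Ī = 887.47 cm⁴.
By symmetry the centroid is at mid-width, x̄ = 8 cm.
All pieces are centred on the centroidal y-axis, so I = ΣĪ = 1775.5 cm⁴.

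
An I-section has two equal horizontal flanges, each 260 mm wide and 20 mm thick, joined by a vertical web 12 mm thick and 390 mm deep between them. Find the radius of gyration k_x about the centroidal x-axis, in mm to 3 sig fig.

k_x ≈ 181 mm

Decompose the section into non-overlapping parts with the origin at the bottom-left of its bounding rectangle.
Bottom flange: 260 × 20, A = 5 200 mm², y = 10 mm, Ī = 173 333 mm⁴.
Web: 12 × 390, A = 4 680 mm², y = 215 mm, Ī = 59 319 000 mm⁴.
Top flange: 260 × 20, A = 5 200 mm², y = 420 mm, Ī = 173 333 mm⁴.
By symmetry the centroid is at mid-height, ȳ = 215 mm.
Transfer each piece to the centroidal x-axis using Ī + A·d² with d = y − 215:
  bottom flange: d = -205 mm → contributes +218 703 333 mm⁴
  web: d = 0 mm → contributes +59 319 000 mm⁴
  top flange: d = 205 mm → contributes +218 703 333 mm⁴
Total I = 496 725 667 mm⁴.
Radius of gyration: k = √(I/A) = √(496 725 667 / 15 080) = 181.49 mm.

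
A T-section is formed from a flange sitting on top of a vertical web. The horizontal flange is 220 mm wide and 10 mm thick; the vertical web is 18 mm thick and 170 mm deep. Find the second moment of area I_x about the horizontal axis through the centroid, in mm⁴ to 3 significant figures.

Split into non-overlapping primitives; take the origin at the lower-left of the bounding box.
Flange: 220 × 10, A = 2 200 mm², y = 175 mm, Ī = 18 333 mm⁴.
Web: 18 × 170, A = 3 060 mm², y = 85 mm, Ī = 7 369 500 mm⁴.
Centroid: ȳ = ΣA·y / ΣA = 122.64 mm.
Transfer each piece to the horizontal axis through the centroid using Ī + A·d² with d = y − 122.64:
  flange: d = 52.357 mm → contributes +6 049 191 mm⁴
  web: d = -37.643 mm → contributes +11 705 411 mm⁴
Total I = 17 754 601 mm⁴.

I_x ≈ 1.78 × 10⁷ mm⁴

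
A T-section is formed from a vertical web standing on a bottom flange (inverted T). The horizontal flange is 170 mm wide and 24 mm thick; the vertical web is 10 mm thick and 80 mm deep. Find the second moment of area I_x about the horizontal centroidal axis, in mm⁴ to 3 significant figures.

Decompose the section into non-overlapping parts with the origin at the bottom-left of its bounding rectangle.
Flange: 170 × 24, A = 4 080 mm², y = 12 mm, Ī = 195 840 mm⁴.
Web: 10 × 80, A = 800 mm², y = 64 mm, Ī = 426 667 mm⁴.
Centroid: ȳ = ΣA·y / ΣA = 20.525 mm.
Transfer each piece to the horizontal centroidal axis using Ī + A·d² with d = y − 20.525:
  flange: d = -8.5246 mm → contributes +492 328 mm⁴
  web: d = 43.475 mm → contributes +1 938 756 mm⁴
Total I = 2 431 084 mm⁴.

I_x ≈ 2.43 × 10⁶ mm⁴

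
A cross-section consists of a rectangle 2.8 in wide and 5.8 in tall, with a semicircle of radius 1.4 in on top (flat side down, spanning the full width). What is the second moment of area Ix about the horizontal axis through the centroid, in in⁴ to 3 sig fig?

Decompose the section into non-overlapping parts with the origin at the bottom-left of its bounding rectangle.
Rectangular body: 2.8 × 5.8, A = 16.24 in², y = 2.9 in, Ī = 45.526 in⁴.
Semicircular cap: semicircle r = 1.4, A = 3.0788 in², y = 6.3942 in, Ī = 0.42164 in⁴.
Centroid: ȳ = ΣA·y / ΣA = 3.4569 in.
Transfer each piece to the horizontal axis through the centroid using Ī + A·d² with d = y − 3.4569:
  rectangular body: d = -0.55685 in → contributes +50.562 in⁴
  semicircular cap: d = 2.9373 in → contributes +26.985 in⁴
Total I = 77.547 in⁴.

Ix ≈ 77.5 in⁴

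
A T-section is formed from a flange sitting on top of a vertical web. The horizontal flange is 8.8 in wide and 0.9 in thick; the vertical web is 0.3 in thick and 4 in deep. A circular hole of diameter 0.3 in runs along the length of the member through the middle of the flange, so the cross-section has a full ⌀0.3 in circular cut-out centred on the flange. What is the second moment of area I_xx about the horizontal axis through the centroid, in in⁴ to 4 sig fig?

Decompose the section into non-overlapping parts with the origin at the bottom-left of its bounding rectangle.
Flange: 8.8 × 0.9, A = 7.92 in², y = 4.45 in, Ī = 0.5346 in⁴.
Web: 0.3 × 4, A = 1.2 in², y = 2 in, Ī = 1.6 in⁴.
Hole (subtracted): ⌀0.3, A = 0.0706858 in², y = 4.45 in, Ī = 0.000397608 in⁴.
Centroid: ȳ = ΣA·y / ΣA = 4.12511 in.
Transfer each piece to the horizontal axis through the centroid using Ī + A·d² with d = y − 4.12511:
  flange: d = 0.324886 in → contributes +1.37057 in⁴
  web: d = -2.12511 in → contributes +7.01933 in⁴
  hole: d = 0.324886 in → contributes −0.00785859 in⁴
Total I = 8.38204 in⁴.

I_xx ≈ 8.382 in⁴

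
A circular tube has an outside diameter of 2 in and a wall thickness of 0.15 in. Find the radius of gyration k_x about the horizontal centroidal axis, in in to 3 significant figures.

Split into non-overlapping primitives; take the origin at the lower-left of the bounding box.
Outer circle: ⌀2, A = 3.1416 in², y = 1 in, Ī = 0.7854 in⁴.
Bore (subtracted): ⌀1.7, A = 2.2698 in², y = 1 in, Ī = 0.40998 in⁴.
By symmetry the centroid is at mid-height, ȳ = 1 in.
All pieces are centred on the horizontal centroidal axis, so I = ΣĪ (holes subtracted) = 0.37542 in⁴.
Radius of gyration: k = √(I/A) = √(0.37542 / 0.87179) = 0.65622 in.

k_x ≈ 0.656 in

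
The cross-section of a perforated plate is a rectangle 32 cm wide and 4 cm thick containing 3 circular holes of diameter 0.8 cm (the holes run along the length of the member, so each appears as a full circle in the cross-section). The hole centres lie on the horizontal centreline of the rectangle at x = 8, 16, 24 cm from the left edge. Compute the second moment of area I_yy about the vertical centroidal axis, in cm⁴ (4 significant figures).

Treat the section as a set of non-overlapping primitives; coordinates are from the bounding-box lower-left.
Plate: 32 × 4, A = 128 cm², x = 16 cm, Ī = 10922.7 cm⁴.
Hole 1 (subtracted): ⌀0.8, A = 0.502655 cm², x = 8 cm, Ī = 0.0201062 cm⁴.
Hole 2 (subtracted): ⌀0.8, A = 0.502655 cm², x = 16 cm, Ī = 0.0201062 cm⁴.
Hole 3 (subtracted): ⌀0.8, A = 0.502655 cm², x = 24 cm, Ī = 0.0201062 cm⁴.
By symmetry the centroid is at mid-width, x̄ = 16 cm.
Transfer each piece to the vertical centroidal axis using Ī + A·d² with d = x − 16:
  plate: d = 0 cm → contributes +10922.7 cm⁴
  hole 1: d = -8 cm → contributes −32.19 cm⁴
  hole 2: d = 0 cm → contributes −0.0201062 cm⁴
  hole 3: d = 8 cm → contributes −32.19 cm⁴
Total I = 10858.3 cm⁴.

I_yy ≈ 1.086 × 10⁴ cm⁴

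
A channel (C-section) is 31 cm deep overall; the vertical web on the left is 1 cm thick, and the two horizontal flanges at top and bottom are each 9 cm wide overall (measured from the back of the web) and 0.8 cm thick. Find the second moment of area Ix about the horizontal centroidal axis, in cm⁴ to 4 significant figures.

Split into non-overlapping primitives; take the origin at the lower-left of the bounding box.
Web: 1 × 31, A = 31 cm², y = 15.5 cm, Ī = 2482.58 cm⁴.
Top flange (beyond web): 8 × 0.8, A = 6.4 cm², y = 30.6 cm, Ī = 0.341333 cm⁴.
Bottom flange (beyond web): 8 × 0.8, A = 6.4 cm², y = 0.4 cm, Ī = 0.341333 cm⁴.
By symmetry the centroid is at mid-height, ȳ = 15.5 cm.
Transfer each piece to the horizontal centroidal axis using Ī + A·d² with d = y − 15.5:
  web: d = 0 cm → contributes +2482.58 cm⁴
  top flange (beyond web): d = 15.1 cm → contributes +1459.61 cm⁴
  bottom flange (beyond web): d = -15.1 cm → contributes +1459.61 cm⁴
Total I = 5401.79 cm⁴.

Ix ≈ 5402 cm⁴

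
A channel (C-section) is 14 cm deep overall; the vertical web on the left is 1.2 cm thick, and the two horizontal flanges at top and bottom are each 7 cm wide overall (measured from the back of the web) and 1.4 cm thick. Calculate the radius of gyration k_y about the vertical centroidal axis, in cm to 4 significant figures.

k_y ≈ 2.121 cm

Treat the section as a set of non-overlapping primitives; coordinates are from the bounding-box lower-left.
Web: 1.2 × 14, A = 16.8 cm², x = 0.6 cm, Ī = 2.016 cm⁴.
Top flange (beyond web): 5.8 × 1.4, A = 8.12 cm², x = 4.1 cm, Ī = 22.7631 cm⁴.
Bottom flange (beyond web): 5.8 × 1.4, A = 8.12 cm², x = 4.1 cm, Ī = 22.7631 cm⁴.
Centroid: x̄ = ΣA·x / ΣA = 2.32034 cm.
Transfer each piece to the vertical centroidal axis using Ī + A·d² with d = x − 2.32034:
  web: d = -1.72034 cm → contributes +51.7367 cm⁴
  top flange (beyond web): d = 1.77966 cm → contributes +48.4807 cm⁴
  bottom flange (beyond web): d = 1.77966 cm → contributes +48.4807 cm⁴
Total I = 148.698 cm⁴.
Radius of gyration: k = √(I/A) = √(148.698 / 33.04) = 2.12145 cm.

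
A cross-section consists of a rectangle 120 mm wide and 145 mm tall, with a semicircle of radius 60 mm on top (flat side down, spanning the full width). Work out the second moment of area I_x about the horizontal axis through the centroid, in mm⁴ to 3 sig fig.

I_x ≈ 7.29 × 10⁷ mm⁴

Treat the section as a set of non-overlapping primitives; coordinates are from the bounding-box lower-left.
Rectangular body: 120 × 145, A = 17 400 mm², y = 72.5 mm, Ī = 30 486 250 mm⁴.
Semicircular cap: semicircle r = 60, A = 5654.9 mm², y = 170.46 mm, Ī = 1 422 450 mm⁴.
Centroid: ȳ = ΣA·y / ΣA = 96.529 mm.
Transfer each piece to the horizontal axis through the centroid using Ī + A·d² with d = y − 96.529:
  rectangular body: d = -24.029 mm → contributes +40 532 612 mm⁴
  semicircular cap: d = 73.936 mm → contributes +32 335 060 mm⁴
Total I = 72 867 672 mm⁴.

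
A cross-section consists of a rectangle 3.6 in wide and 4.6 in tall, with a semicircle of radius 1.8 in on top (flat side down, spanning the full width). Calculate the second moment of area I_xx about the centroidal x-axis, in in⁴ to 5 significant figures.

I_xx ≈ 66.899 in⁴

Split into non-overlapping primitives; take the origin at the lower-left of the bounding box.
Rectangular body: 3.6 × 4.6, A = 16.56 in², y = 2.3 in, Ī = 29.2008 in⁴.
Semicircular cap: semicircle r = 1.8, A = 5.08938 in², y = 5.363944 in, Ī = 1.152185 in⁴.
Centroid: ȳ = ΣA·y / ΣA = 3.020278 in.
Transfer each piece to the centroidal x-axis using Ī + A·d² with d = y − 3.020278:
  rectangular body: d = -0.7202781 in → contributes +37.79214 in⁴
  semicircular cap: d = 2.343666 in → contributes +29.10697 in⁴
Total I = 66.89911 in⁴.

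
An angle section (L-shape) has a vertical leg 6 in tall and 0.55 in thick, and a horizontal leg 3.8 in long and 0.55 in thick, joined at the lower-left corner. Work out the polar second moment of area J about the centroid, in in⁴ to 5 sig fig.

Treat the section as a set of non-overlapping primitives; coordinates are from the bounding-box lower-left.
Vertical leg: 0.55 × 6, A = 3.3 in², y = 3 in, Ī = 9.9 in⁴.
Horizontal leg (remainder): 3.25 × 0.55, A = 1.7875 in², y = 0.275 in, Ī = 0.0450599 in⁴.
Centroid: ȳ = ΣA·y / ΣA = 2.042568 in.
Transfer each piece to the centroidal x-axis using Ī + A·d² with d = y − 2.042568:
  vertical leg: d = 0.9574324 in → contributes +12.92503 in⁴
  horizontal leg (remainder): d = -1.767568 in → contributes +5.629737 in⁴
Total I = 18.55477 in⁴.
For the y-axis: x̄ = 0.9425676 in.
Repeating about the centroidal y-axis gives I_y = 5.842209 in⁴.
Polar second moment: J = I_x + I_y = 24.39698 in⁴.

J ≈ 24.397 in⁴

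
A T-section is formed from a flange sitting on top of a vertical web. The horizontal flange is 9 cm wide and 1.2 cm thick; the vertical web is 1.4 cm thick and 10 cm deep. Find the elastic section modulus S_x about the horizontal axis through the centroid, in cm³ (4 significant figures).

S_x ≈ 41.56 cm³

Split into non-overlapping primitives; take the origin at the lower-left of the bounding box.
Flange: 9 × 1.2, A = 10.8 cm², y = 10.6 cm, Ī = 1.296 cm⁴.
Web: 1.4 × 10, A = 14 cm², y = 5 cm, Ī = 116.667 cm⁴.
Centroid: ȳ = ΣA·y / ΣA = 7.43871 cm.
Transfer each piece to the horizontal axis through the centroid using Ī + A·d² with d = y − 7.43871:
  flange: d = 3.16129 cm → contributes +109.229 cm⁴
  web: d = -2.43871 cm → contributes +199.929 cm⁴
Total I = 309.158 cm⁴.
Extreme fibre distance c = 7.43871 cm; S = I/c = 41.5606 cm³.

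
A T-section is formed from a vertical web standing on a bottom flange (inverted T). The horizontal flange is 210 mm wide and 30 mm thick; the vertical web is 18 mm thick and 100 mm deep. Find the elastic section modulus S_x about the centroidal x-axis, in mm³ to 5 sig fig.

S_x ≈ 7.8439 × 10⁴ mm³

Treat the section as a set of non-overlapping primitives; coordinates are from the bounding-box lower-left.
Flange: 210 × 30, A = 6 300 mm², y = 15 mm, Ī = 472 500 mm⁴.
Web: 18 × 100, A = 1 800 mm², y = 80 mm, Ī = 1 500 000 mm⁴.
Centroid: ȳ = ΣA·y / ΣA = 29.44444 mm.
Transfer each piece to the centroidal x-axis using Ī + A·d² with d = y − 29.44444:
  flange: d = -14.44444 mm → contributes +1 786 944 mm⁴
  web: d = 50.55556 mm → contributes +6 100 556 mm⁴
Total I = 7 887 500 mm⁴.
Extreme fibre distance c = 100.5556 mm; S = I/c = 78439.23 mm³.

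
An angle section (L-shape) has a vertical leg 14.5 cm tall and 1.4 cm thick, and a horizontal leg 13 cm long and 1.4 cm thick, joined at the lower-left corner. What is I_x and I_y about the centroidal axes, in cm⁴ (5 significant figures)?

I_x ≈ 745.40 cm⁴, I_y ≈ 566.61 cm⁴

Treat the section as a set of non-overlapping primitives; coordinates are from the bounding-box lower-left.
Vertical leg: 1.4 × 14.5, A = 20.3 cm², y = 7.25 cm, Ī = 355.6729 cm⁴.
Horizontal leg (remainder): 11.6 × 1.4, A = 16.24 cm², y = 0.7 cm, Ī = 2.652533 cm⁴.
Centroid: ȳ = ΣA·y / ΣA = 4.338889 cm.
Transfer each piece to the centroidal x-axis using Ī + A·d² with d = y − 4.338889:
  vertical leg: d = 2.911111 cm → contributes +527.7066 cm⁴
  horizontal leg (remainder): d = -3.638889 cm → contributes +217.6947 cm⁴
Total I = 745.4013 cm⁴.
For the y-axis: x̄ = 3.588889 cm.
Repeating about the centroidal y-axis gives I_y = 566.6091 cm⁴.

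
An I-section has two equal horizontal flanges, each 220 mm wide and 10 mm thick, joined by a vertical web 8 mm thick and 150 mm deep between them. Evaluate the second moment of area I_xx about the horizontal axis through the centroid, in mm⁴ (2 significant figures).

I_xx ≈ 3.0 × 10⁷ mm⁴

Treat the section as a set of non-overlapping primitives; coordinates are from the bounding-box lower-left.
Bottom flange: 220 × 10, A = 2 200 mm², y = 5 mm, Ī = 18 333 mm⁴.
Web: 8 × 150, A = 1 200 mm², y = 85 mm, Ī = 2 250 000 mm⁴.
Top flange: 220 × 10, A = 2 200 mm², y = 165 mm, Ī = 18 333 mm⁴.
By symmetry the centroid is at mid-height, ȳ = 85 mm.
Transfer each piece to the horizontal axis through the centroid using Ī + A·d² with d = y − 85:
  bottom flange: d = -80 mm → contributes +14 098 333 mm⁴
  web: d = 0 mm → contributes +2 250 000 mm⁴
  top flange: d = 80 mm → contributes +14 098 333 mm⁴
Total I = 30 446 667 mm⁴.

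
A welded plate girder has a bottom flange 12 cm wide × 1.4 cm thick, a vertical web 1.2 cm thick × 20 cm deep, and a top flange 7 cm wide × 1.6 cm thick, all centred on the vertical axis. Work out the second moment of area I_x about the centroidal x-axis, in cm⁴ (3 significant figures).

Break the section into simple shapes (no overlaps), measuring from the bottom-left corner of the bounding box.
Bottom plate: 12 × 1.4, A = 16.8 cm², y = 0.7 cm, Ī = 2.744 cm⁴.
Web plate: 1.2 × 20, A = 24 cm², y = 11.4 cm, Ī = 800 cm⁴.
Top plate: 7 × 1.6, A = 11.2 cm², y = 22.2 cm, Ī = 2.3893 cm⁴.
Centroid: ȳ = ΣA·y / ΣA = 10.269 cm.
Transfer each piece to the centroidal x-axis using Ī + A·d² with d = y − 10.269:
  bottom plate: d = -9.5692 cm → contributes +1541.1 cm⁴
  web plate: d = 1.1308 cm → contributes +830.69 cm⁴
  top plate: d = 11.931 cm → contributes +1596.6 cm⁴
Total I = 3968.4 cm⁴.

I_x ≈ 3970 cm⁴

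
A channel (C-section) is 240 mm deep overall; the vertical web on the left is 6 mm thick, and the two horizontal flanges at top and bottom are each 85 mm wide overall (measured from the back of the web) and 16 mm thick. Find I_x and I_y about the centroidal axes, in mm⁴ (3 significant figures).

Break the section into simple shapes (no overlaps), measuring from the bottom-left corner of the bounding box.
Web: 6 × 240, A = 1 440 mm², y = 120 mm, Ī = 6 912 000 mm⁴.
Top flange (beyond web): 79 × 16, A = 1 264 mm², y = 232 mm, Ī = 26 965 mm⁴.
Bottom flange (beyond web): 79 × 16, A = 1 264 mm², y = 8 mm, Ī = 26 965 mm⁴.
By symmetry the centroid is at mid-height, ȳ = 120 mm.
Transfer each piece to the centroidal x-axis using Ī + A·d² with d = y − 120:
  web: d = 0 mm → contributes +6 912 000 mm⁴
  top flange (beyond web): d = 112 mm → contributes +15 882 581 mm⁴
  bottom flange (beyond web): d = -112 mm → contributes +15 882 581 mm⁴
Total I = 38 677 163 mm⁴.
For the y-axis: x̄ = 30.077 mm.
Repeating about the centroidal y-axis gives I_y = 2 976 179 mm⁴.

I_x ≈ 3.87 × 10⁷ mm⁴, I_y ≈ 2.98 × 10⁶ mm⁴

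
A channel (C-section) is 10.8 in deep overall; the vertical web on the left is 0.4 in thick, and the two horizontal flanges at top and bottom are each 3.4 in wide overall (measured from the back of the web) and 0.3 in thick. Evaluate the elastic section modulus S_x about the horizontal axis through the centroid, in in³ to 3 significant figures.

Break the section into simple shapes (no overlaps), measuring from the bottom-left corner of the bounding box.
Web: 0.4 × 10.8, A = 4.32 in², y = 5.4 in, Ī = 41.99 in⁴.
Top flange (beyond web): 3 × 0.3, A = 0.9 in², y = 10.65 in, Ī = 0.00675 in⁴.
Bottom flange (beyond web): 3 × 0.3, A = 0.9 in², y = 0.15 in, Ī = 0.00675 in⁴.
By symmetry the centroid is at mid-height, ȳ = 5.4 in.
Transfer each piece to the horizontal axis through the centroid using Ī + A·d² with d = y − 5.4:
  web: d = 0 in → contributes +41.99 in⁴
  top flange (beyond web): d = 5.25 in → contributes +24.813 in⁴
  bottom flange (beyond web): d = -5.25 in → contributes +24.813 in⁴
Total I = 91.616 in⁴.
Extreme fibre distance c = 5.4 in; S = I/c = 16.966 in³.

S_x ≈ 17.0 in³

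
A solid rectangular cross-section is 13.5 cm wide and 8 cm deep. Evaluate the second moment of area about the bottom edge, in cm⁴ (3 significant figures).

The section: 13.5 × 8, A = 108 cm², y = 4 cm, Ī = 576 cm⁴.
Transfer it to the bottom edge using Ī + A·d² with d = y − 0:
  the section: d = 4 cm → contributes +2 304 cm⁴
Total I = 2 304 cm⁴.

I_base ≈ 2300 cm⁴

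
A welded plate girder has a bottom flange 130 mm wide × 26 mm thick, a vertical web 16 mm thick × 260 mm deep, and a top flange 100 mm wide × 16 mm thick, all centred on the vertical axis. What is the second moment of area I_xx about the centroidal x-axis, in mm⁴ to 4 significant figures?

I_xx ≈ 1.157 × 10⁸ mm⁴

Decompose the section into non-overlapping parts with the origin at the bottom-left of its bounding rectangle.
Bottom plate: 130 × 26, A = 3 380 mm², y = 13 mm, Ī = 190 407 mm⁴.
Web plate: 16 × 260, A = 4 160 mm², y = 156 mm, Ī = 23 434 667 mm⁴.
Top plate: 100 × 16, A = 1 600 mm², y = 294 mm, Ī = 34133.3 mm⁴.
Centroid: ȳ = ΣA·y / ΣA = 127.276 mm.
Transfer each piece to the centroidal x-axis using Ī + A·d² with d = y − 127.276:
  bottom plate: d = -114.276 mm → contributes +44 329 618 mm⁴
  web plate: d = 28.7243 mm → contributes +26 867 019 mm⁴
  top plate: d = 166.724 mm → contributes +44 509 315 mm⁴
Total I = 115 705 952 mm⁴.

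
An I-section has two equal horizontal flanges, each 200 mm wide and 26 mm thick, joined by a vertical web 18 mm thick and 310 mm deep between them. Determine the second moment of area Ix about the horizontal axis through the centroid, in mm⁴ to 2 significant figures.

Break the section into simple shapes (no overlaps), measuring from the bottom-left corner of the bounding box.
Bottom flange: 200 × 26, A = 5 200 mm², y = 13 mm, Ī = 292 933 mm⁴.
Web: 18 × 310, A = 5 580 mm², y = 181 mm, Ī = 44 686 500 mm⁴.
Top flange: 200 × 26, A = 5 200 mm², y = 349 mm, Ī = 292 933 mm⁴.
By symmetry the centroid is at mid-height, ȳ = 181 mm.
Transfer each piece to the horizontal axis through the centroid using Ī + A·d² with d = y − 181:
  bottom flange: d = -168 mm → contributes +147 057 733 mm⁴
  web: d = 0 mm → contributes +44 686 500 mm⁴
  top flange: d = 168 mm → contributes +147 057 733 mm⁴
Total I = 338 801 967 mm⁴.

Ix ≈ 3.4 × 10⁸ mm⁴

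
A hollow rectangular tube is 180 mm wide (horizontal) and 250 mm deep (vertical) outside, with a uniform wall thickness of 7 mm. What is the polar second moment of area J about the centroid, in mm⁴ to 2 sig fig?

Treat the section as a set of non-overlapping primitives; coordinates are from the bounding-box lower-left.
Outer rectangle: 180 × 250, A = 45 000 mm², y = 125 mm, Ī = 234 375 000 mm⁴.
Inner void (subtracted): 166 × 236, A = 39 176 mm², y = 125 mm, Ī = 181 828 875 mm⁴.
By symmetry the centroid is at mid-height, ȳ = 125 mm.
All pieces are centred on the centroidal x-axis, so I = ΣĪ (holes subtracted) = 52 546 125 mm⁴.
Repeating about the centroidal y-axis gives I_y = 31 538 845 mm⁴.
Polar second moment: J = I_x + I_y = 84 084 971 mm⁴.

J ≈ 8.4 × 10⁷ mm⁴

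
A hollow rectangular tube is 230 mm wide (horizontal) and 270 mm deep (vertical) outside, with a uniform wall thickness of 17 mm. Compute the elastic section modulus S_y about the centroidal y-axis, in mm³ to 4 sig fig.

Split into non-overlapping primitives; take the origin at the lower-left of the bounding box.
Outer rectangle: 230 × 270, A = 62 100 mm², x = 115 mm, Ī = 273 757 500 mm⁴.
Inner void (subtracted): 196 × 236, A = 46 256 mm², x = 115 mm, Ī = 148 080 875 mm⁴.
By symmetry the centroid is at mid-width, x̄ = 115 mm.
All pieces are centred on the centroidal y-axis, so I = ΣĪ (holes subtracted) = 125 676 625 mm⁴.
Extreme fibre distance c = 115 mm; S = I/c = 1 092 840 mm³.

S_y ≈ 1.093 × 10⁶ mm³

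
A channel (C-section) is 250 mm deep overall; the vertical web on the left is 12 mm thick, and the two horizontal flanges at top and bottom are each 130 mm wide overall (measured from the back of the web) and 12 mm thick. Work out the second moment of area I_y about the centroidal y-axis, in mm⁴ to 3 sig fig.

I_y ≈ 9.48 × 10⁶ mm⁴

Split into non-overlapping primitives; take the origin at the lower-left of the bounding box.
Web: 12 × 250, A = 3 000 mm², x = 6 mm, Ī = 36 000 mm⁴.
Top flange (beyond web): 118 × 12, A = 1 416 mm², x = 71 mm, Ī = 1 643 032 mm⁴.
Bottom flange (beyond web): 118 × 12, A = 1 416 mm², x = 71 mm, Ī = 1 643 032 mm⁴.
Centroid: x̄ = ΣA·x / ΣA = 37.564 mm.
Transfer each piece to the centroidal y-axis using Ī + A·d² with d = x − 37.564:
  web: d = -31.564 mm → contributes +3 024 818 mm⁴
  top flange (beyond web): d = 33.436 mm → contributes +3 226 092 mm⁴
  bottom flange (beyond web): d = 33.436 mm → contributes +3 226 092 mm⁴
Total I = 9 477 002 mm⁴.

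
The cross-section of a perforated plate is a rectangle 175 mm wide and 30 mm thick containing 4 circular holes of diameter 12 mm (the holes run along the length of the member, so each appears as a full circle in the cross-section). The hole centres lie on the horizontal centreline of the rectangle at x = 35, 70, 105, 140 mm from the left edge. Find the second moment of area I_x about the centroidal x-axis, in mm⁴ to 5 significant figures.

I_x ≈ 3.8968 × 10⁵ mm⁴

Split into non-overlapping primitives; take the origin at the lower-left of the bounding box.
Plate: 175 × 30, A = 5 250 mm², y = 15 mm, Ī = 393 750 mm⁴.
Hole 1 (subtracted): ⌀12, A = 113.0973 mm², y = 15 mm, Ī = 1017.876 mm⁴.
Hole 2 (subtracted): ⌀12, A = 113.0973 mm², y = 15 mm, Ī = 1017.876 mm⁴.
Hole 3 (subtracted): ⌀12, A = 113.0973 mm², y = 15 mm, Ī = 1017.876 mm⁴.
Hole 4 (subtracted): ⌀12, A = 113.0973 mm², y = 15 mm, Ī = 1017.876 mm⁴.
By symmetry the centroid is at mid-height, ȳ = 15 mm.
All pieces are centred on the centroidal x-axis, so I = ΣĪ (holes subtracted) = 389678.5 mm⁴.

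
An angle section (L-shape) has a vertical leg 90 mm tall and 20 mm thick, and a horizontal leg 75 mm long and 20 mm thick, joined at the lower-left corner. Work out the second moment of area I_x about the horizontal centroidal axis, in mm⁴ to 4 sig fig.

I_x ≈ 2.088 × 10⁶ mm⁴

Treat the section as a set of non-overlapping primitives; coordinates are from the bounding-box lower-left.
Vertical leg: 20 × 90, A = 1 800 mm², y = 45 mm, Ī = 1 215 000 mm⁴.
Horizontal leg (remainder): 55 × 20, A = 1 100 mm², y = 10 mm, Ī = 36666.7 mm⁴.
Centroid: ȳ = ΣA·y / ΣA = 31.7241 mm.
Transfer each piece to the horizontal centroidal axis using Ī + A·d² with d = y − 31.7241:
  vertical leg: d = 13.2759 mm → contributes +1 532 247 mm⁴
  horizontal leg (remainder): d = -21.7241 mm → contributes +555 799 mm⁴
Total I = 2 088 046 mm⁴.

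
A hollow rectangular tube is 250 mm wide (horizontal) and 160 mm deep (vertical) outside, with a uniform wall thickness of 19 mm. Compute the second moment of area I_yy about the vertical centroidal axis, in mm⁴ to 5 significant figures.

Split into non-overlapping primitives; take the origin at the lower-left of the bounding box.
Outer rectangle: 250 × 160, A = 40 000 mm², x = 125 mm, Ī = 208 333 333 mm⁴.
Inner void (subtracted): 212 × 122, A = 25 864 mm², x = 125 mm, Ī = 96 869 301 mm⁴.
By symmetry the centroid is at mid-width, x̄ = 125 mm.
All pieces are centred on the vertical centroidal axis, so I = ΣĪ (holes subtracted) = 111 464 032 mm⁴.

I_yy ≈ 1.1146 × 10⁸ mm⁴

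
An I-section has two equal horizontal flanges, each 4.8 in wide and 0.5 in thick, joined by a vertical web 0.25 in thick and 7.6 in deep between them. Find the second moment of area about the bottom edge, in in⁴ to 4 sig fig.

Decompose the section into non-overlapping parts with the origin at the bottom-left of its bounding rectangle.
Bottom flange: 4.8 × 0.5, A = 2.4 in², y = 0.25 in, Ī = 0.05 in⁴.
Web: 0.25 × 7.6, A = 1.9 in², y = 4.3 in, Ī = 9.14533 in⁴.
Top flange: 4.8 × 0.5, A = 2.4 in², y = 8.35 in, Ī = 0.05 in⁴.
Transfer each piece to the bottom edge using Ī + A·d² with d = y − 0:
  bottom flange: d = 0.25 in → contributes +0.2 in⁴
  web: d = 4.3 in → contributes +44.2763 in⁴
  top flange: d = 8.35 in → contributes +167.384 in⁴
Total I = 211.86 in⁴.

I_base ≈ 211.9 in⁴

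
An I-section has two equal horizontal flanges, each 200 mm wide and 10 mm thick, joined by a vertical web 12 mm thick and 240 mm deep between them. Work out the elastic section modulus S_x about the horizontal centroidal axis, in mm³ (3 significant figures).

Treat the section as a set of non-overlapping primitives; coordinates are from the bounding-box lower-left.
Bottom flange: 200 × 10, A = 2 000 mm², y = 5 mm, Ī = 16 667 mm⁴.
Web: 12 × 240, A = 2 880 mm², y = 130 mm, Ī = 13 824 000 mm⁴.
Top flange: 200 × 10, A = 2 000 mm², y = 255 mm, Ī = 16 667 mm⁴.
By symmetry the centroid is at mid-height, ȳ = 130 mm.
Transfer each piece to the horizontal centroidal axis using Ī + A·d² with d = y − 130:
  bottom flange: d = -125 mm → contributes +31 266 667 mm⁴
  web: d = 0 mm → contributes +13 824 000 mm⁴
  top flange: d = 125 mm → contributes +31 266 667 mm⁴
Total I = 76 357 333 mm⁴.
Extreme fibre distance c = 130 mm; S = I/c = 587 364 mm³.

S_x ≈ 5.87 × 10⁵ mm³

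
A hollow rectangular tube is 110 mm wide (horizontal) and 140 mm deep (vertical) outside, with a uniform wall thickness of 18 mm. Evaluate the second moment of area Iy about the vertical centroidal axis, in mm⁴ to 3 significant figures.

Break the section into simple shapes (no overlaps), measuring from the bottom-left corner of the bounding box.
Outer rectangle: 110 × 140, A = 15 400 mm², x = 55 mm, Ī = 15 528 333 mm⁴.
Inner void (subtracted): 74 × 104, A = 7 696 mm², x = 55 mm, Ī = 3 511 941 mm⁴.
By symmetry the centroid is at mid-width, x̄ = 55 mm.
All pieces are centred on the vertical centroidal axis, so I = ΣĪ (holes subtracted) = 12 016 392 mm⁴.

Iy ≈ 1.20 × 10⁷ mm⁴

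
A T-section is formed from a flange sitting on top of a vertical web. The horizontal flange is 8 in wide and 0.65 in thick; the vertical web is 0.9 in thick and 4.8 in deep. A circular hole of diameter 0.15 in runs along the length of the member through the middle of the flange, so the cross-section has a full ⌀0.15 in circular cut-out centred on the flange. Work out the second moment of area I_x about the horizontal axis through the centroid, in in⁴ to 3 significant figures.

Split into non-overlapping primitives; take the origin at the lower-left of the bounding box.
Flange: 8 × 0.65, A = 5.2 in², y = 5.125 in, Ī = 0.18308 in⁴.
Web: 0.9 × 4.8, A = 4.32 in², y = 2.4 in, Ī = 8.2944 in⁴.
Hole (subtracted): ⌀0.15, A = 0.017671 in², y = 5.125 in, Ī = 0.00002485 in⁴.
Centroid: ȳ = ΣA·y / ΣA = 3.8861 in.
Transfer each piece to the horizontal axis through the centroid using Ī + A·d² with d = y − 3.8861:
  flange: d = 1.2389 in → contributes +8.1638 in⁴
  web: d = -1.4861 in → contributes +17.836 in⁴
  hole: d = 1.2389 in → contributes −0.027146 in⁴
Total I = 25.972 in⁴.

I_x ≈ 26.0 in⁴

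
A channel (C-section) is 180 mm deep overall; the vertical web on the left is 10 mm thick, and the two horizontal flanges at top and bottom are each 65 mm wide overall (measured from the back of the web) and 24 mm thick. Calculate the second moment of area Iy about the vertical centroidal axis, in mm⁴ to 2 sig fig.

Iy ≈ 1.8 × 10⁶ mm⁴

Break the section into simple shapes (no overlaps), measuring from the bottom-left corner of the bounding box.
Web: 10 × 180, A = 1 800 mm², x = 5 mm, Ī = 15 000 mm⁴.
Top flange (beyond web): 55 × 24, A = 1 320 mm², x = 37.5 mm, Ī = 332 750 mm⁴.
Bottom flange (beyond web): 55 × 24, A = 1 320 mm², x = 37.5 mm, Ī = 332 750 mm⁴.
Centroid: x̄ = ΣA·x / ΣA = 24.32 mm.
Transfer each piece to the vertical centroidal axis using Ī + A·d² with d = x − 24.32:
  web: d = -19.32 mm → contributes +687 173 mm⁴
  top flange (beyond web): d = 13.18 mm → contributes +561 900 mm⁴
  bottom flange (beyond web): d = 13.18 mm → contributes +561 900 mm⁴
Total I = 1 810 973 mm⁴.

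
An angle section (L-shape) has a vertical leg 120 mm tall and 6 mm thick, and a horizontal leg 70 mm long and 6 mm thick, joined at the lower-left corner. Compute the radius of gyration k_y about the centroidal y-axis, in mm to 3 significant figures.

Decompose the section into non-overlapping parts with the origin at the bottom-left of its bounding rectangle.
Vertical leg: 6 × 120, A = 720 mm², x = 3 mm, Ī = 2 160 mm⁴.
Horizontal leg (remainder): 64 × 6, A = 384 mm², x = 38 mm, Ī = 131 072 mm⁴.
Centroid: x̄ = ΣA·x / ΣA = 15.174 mm.
Transfer each piece to the centroidal y-axis using Ī + A·d² with d = x − 15.174:
  vertical leg: d = -12.174 mm → contributes +108 867 mm⁴
  horizontal leg (remainder): d = 22.826 mm → contributes +331 148 mm⁴
Total I = 440 015 mm⁴.
Radius of gyration: k = √(I/A) = √(440 015 / 1 104) = 19.964 mm.

k_y ≈ 20.0 mm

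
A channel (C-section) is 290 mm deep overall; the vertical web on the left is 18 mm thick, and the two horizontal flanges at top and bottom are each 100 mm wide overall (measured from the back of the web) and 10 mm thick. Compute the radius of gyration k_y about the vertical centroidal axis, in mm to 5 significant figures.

k_y ≈ 24.684 mm

Treat the section as a set of non-overlapping primitives; coordinates are from the bounding-box lower-left.
Web: 18 × 290, A = 5 220 mm², x = 9 mm, Ī = 140 940 mm⁴.
Top flange (beyond web): 82 × 10, A = 820 mm², x = 59 mm, Ī = 459473.3 mm⁴.
Bottom flange (beyond web): 82 × 10, A = 820 mm², x = 59 mm, Ī = 459473.3 mm⁴.
Centroid: x̄ = ΣA·x / ΣA = 20.95335 mm.
Transfer each piece to the vertical centroidal axis using Ī + A·d² with d = x − 20.95335:
  web: d = -11.95335 mm → contributes +886787.4 mm⁴
  top flange (beyond web): d = 38.04665 mm → contributes +1 646 462 mm⁴
  bottom flange (beyond web): d = 38.04665 mm → contributes +1 646 462 mm⁴
Total I = 4 179 712 mm⁴.
Radius of gyration: k = √(I/A) = √(4 179 712 / 6 860) = 24.68375 mm.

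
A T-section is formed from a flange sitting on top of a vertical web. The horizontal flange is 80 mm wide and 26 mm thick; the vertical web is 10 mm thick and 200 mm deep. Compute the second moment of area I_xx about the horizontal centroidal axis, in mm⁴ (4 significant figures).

I_xx ≈ 1.980 × 10⁷ mm⁴

Split into non-overlapping primitives; take the origin at the lower-left of the bounding box.
Flange: 80 × 26, A = 2 080 mm², y = 213 mm, Ī = 117 173 mm⁴.
Web: 10 × 200, A = 2 000 mm², y = 100 mm, Ī = 6 666 667 mm⁴.
Centroid: ȳ = ΣA·y / ΣA = 157.608 mm.
Transfer each piece to the horizontal centroidal axis using Ī + A·d² with d = y − 157.608:
  flange: d = 55.3922 mm → contributes +6 499 219 mm⁴
  web: d = -57.6078 mm → contributes +13 303 994 mm⁴
Total I = 19 803 213 mm⁴.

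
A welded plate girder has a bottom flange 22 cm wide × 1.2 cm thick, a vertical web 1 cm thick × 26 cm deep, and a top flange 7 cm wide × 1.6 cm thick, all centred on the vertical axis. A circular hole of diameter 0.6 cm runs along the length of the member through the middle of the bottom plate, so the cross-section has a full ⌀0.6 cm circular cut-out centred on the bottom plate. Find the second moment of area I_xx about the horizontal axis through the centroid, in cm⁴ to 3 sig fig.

Treat the section as a set of non-overlapping primitives; coordinates are from the bounding-box lower-left.
Bottom plate: 22 × 1.2, A = 26.4 cm², y = 0.6 cm, Ī = 3.168 cm⁴.
Web plate: 1 × 26, A = 26 cm², y = 14.2 cm, Ī = 1464.7 cm⁴.
Top plate: 7 × 1.6, A = 11.2 cm², y = 28 cm, Ī = 2.3893 cm⁴.
Hole (subtracted): ⌀0.6, A = 0.28274 cm², y = 0.6 cm, Ī = 0.0063617 cm⁴.
Centroid: ȳ = ΣA·y / ΣA = 11.031 cm.
Transfer each piece to the horizontal axis through the centroid using Ī + A·d² with d = y − 11.031:
  bottom plate: d = -10.431 cm → contributes +2875.8 cm⁴
  web plate: d = 3.1687 cm → contributes +1725.7 cm⁴
  top plate: d = 16.969 cm → contributes +3227.3 cm⁴
  hole: d = -10.431 cm → contributes −30.772 cm⁴
Total I = 7 798 cm⁴.

I_xx ≈ 7800 cm⁴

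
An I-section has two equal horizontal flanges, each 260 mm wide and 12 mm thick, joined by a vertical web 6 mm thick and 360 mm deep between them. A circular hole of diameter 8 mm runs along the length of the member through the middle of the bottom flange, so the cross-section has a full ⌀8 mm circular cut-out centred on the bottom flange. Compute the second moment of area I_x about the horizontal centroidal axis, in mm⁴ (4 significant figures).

Break the section into simple shapes (no overlaps), measuring from the bottom-left corner of the bounding box.
Bottom flange: 260 × 12, A = 3 120 mm², y = 6 mm, Ī = 37 440 mm⁴.
Web: 6 × 360, A = 2 160 mm², y = 192 mm, Ī = 23 328 000 mm⁴.
Top flange: 260 × 12, A = 3 120 mm², y = 378 mm, Ī = 37 440 mm⁴.
Hole (subtracted): ⌀8, A = 50.2655 mm², y = 6 mm, Ī = 201.062 mm⁴.
Centroid: ȳ = ΣA·y / ΣA = 193.12 mm.
Transfer each piece to the horizontal centroidal axis using Ī + A·d² with d = y − 193.12:
  bottom flange: d = -187.12 mm → contributes +109 280 466 mm⁴
  web: d = -1.11972 mm → contributes +23 330 708 mm⁴
  top flange: d = 184.88 mm → contributes +106 681 278 mm⁴
  hole: d = -187.12 mm → contributes −1 760 186 mm⁴
Total I = 237 532 266 mm⁴.

I_x ≈ 2.375 × 10⁸ mm⁴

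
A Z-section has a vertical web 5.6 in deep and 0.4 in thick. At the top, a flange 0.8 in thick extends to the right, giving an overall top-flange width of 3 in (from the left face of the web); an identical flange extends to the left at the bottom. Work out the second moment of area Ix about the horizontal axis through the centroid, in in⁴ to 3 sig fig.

Break the section into simple shapes (no overlaps), measuring from the bottom-left corner of the bounding box.
Web: 0.4 × 5.6, A = 2.24 in², y = 2.8 in, Ī = 5.8539 in⁴.
Top flange (beyond web): 2.6 × 0.8, A = 2.08 in², y = 5.2 in, Ī = 0.11093 in⁴.
Bottom flange (beyond web): 2.6 × 0.8, A = 2.08 in², y = 0.4 in, Ī = 0.11093 in⁴.
Centroid: ȳ = ΣA·y / ΣA = 2.8 in.
Transfer each piece to the horizontal axis through the centroid using Ī + A·d² with d = y − 2.8:
  web: d = 0 in → contributes +5.8539 in⁴
  top flange (beyond web): d = 2.4 in → contributes +12.092 in⁴
  bottom flange (beyond web): d = -2.4 in → contributes +12.092 in⁴
Total I = 30.037 in⁴.

Ix ≈ 30.0 in⁴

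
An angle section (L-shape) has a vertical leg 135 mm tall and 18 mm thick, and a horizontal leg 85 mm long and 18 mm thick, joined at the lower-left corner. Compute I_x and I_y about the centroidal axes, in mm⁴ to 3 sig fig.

Treat the section as a set of non-overlapping primitives; coordinates are from the bounding-box lower-left.
Vertical leg: 18 × 135, A = 2 430 mm², y = 67.5 mm, Ī = 3 690 563 mm⁴.
Horizontal leg (remainder): 67 × 18, A = 1 206 mm², y = 9 mm, Ī = 32 562 mm⁴.
Centroid: ȳ = ΣA·y / ΣA = 48.097 mm.
Transfer each piece to the centroidal x-axis using Ī + A·d² with d = y − 48.097:
  vertical leg: d = 19.403 mm → contributes +4 605 444 mm⁴
  horizontal leg (remainder): d = -39.097 mm → contributes +1 875 980 mm⁴
Total I = 6 481 424 mm⁴.
For the y-axis: x̄ = 23.097 mm.
Repeating about the centroidal y-axis gives I_y = 1 972 574 mm⁴.

I_x ≈ 6.48 × 10⁶ mm⁴, I_y ≈ 1.97 × 10⁶ mm⁴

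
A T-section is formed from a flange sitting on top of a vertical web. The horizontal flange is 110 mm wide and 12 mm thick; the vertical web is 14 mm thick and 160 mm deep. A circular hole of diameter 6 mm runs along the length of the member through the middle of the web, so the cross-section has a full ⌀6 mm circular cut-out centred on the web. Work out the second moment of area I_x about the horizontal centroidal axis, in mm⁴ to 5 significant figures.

Decompose the section into non-overlapping parts with the origin at the bottom-left of its bounding rectangle.
Flange: 110 × 12, A = 1 320 mm², y = 166 mm, Ī = 15 840 mm⁴.
Web: 14 × 160, A = 2 240 mm², y = 80 mm, Ī = 4 778 667 mm⁴.
Hole (subtracted): ⌀6, A = 28.27433 mm², y = 80 mm, Ī = 63.61725 mm⁴.
Centroid: ȳ = ΣA·y / ΣA = 112.1429 mm.
Transfer each piece to the horizontal centroidal axis using Ī + A·d² with d = y − 112.1429:
  flange: d = 53.85707 mm → contributes +3 844 611 mm⁴
  web: d = -32.14293 mm → contributes +7 092 962 mm⁴
  hole: d = -32.14293 mm → contributes −29275.75 mm⁴
Total I = 10 908 298 mm⁴.

I_x ≈ 1.0908 × 10⁷ mm⁴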